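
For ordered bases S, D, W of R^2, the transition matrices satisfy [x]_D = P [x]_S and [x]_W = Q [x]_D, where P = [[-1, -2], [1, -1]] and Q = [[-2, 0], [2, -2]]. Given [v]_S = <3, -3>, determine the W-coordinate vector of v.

<-6, -6>

Apply P to get D-coordinates <3, 6>, then Q to get W-coordinates.
The result is [v]_W = <-6, -6>.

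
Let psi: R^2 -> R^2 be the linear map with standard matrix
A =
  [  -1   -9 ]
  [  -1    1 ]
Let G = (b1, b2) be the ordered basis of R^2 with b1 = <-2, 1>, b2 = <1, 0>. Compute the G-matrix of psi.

The j-th column of [psi]_G is [psi(bj)]_G.
psi(b1) = A b1 = <-7, 3> = 3b1 - b2, so column 1 is <3, -1>.
Repeating for b2 and assembling the columns gives [[3, -1], [-1, -3]].

[[3, -1], [-1, -3]]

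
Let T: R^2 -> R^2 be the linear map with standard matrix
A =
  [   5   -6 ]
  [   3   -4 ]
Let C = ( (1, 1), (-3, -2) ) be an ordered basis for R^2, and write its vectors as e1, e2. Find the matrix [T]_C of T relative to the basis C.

[[-1, 3], [0, 2]]

The j-th column of [T]_C is [T(ej)]_C.
T(e1) = A e1 = (-1, -1) = -e1 + 0·e2, so column 1 is (-1, 0).
Repeating for e2 and assembling the columns gives [[-1, 3], [0, 2]].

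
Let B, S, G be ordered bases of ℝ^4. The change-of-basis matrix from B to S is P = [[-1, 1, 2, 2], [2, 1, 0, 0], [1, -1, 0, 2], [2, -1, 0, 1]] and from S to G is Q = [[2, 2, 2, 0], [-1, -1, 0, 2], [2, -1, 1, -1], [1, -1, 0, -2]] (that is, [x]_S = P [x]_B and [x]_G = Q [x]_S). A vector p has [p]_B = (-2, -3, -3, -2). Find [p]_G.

First [p]_S = P [p]_B = (-11, -7, -3, -3).
Then [p]_G = Q [p]_S = (-42, 12, -15, 2).

(-42, 12, -15, 2)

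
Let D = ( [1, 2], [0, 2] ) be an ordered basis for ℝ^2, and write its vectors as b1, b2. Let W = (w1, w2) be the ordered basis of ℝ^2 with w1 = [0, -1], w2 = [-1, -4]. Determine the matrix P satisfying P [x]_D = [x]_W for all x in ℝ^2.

[[2, -2], [-1, 0]]

Take x = bj: its D-coordinates are the j-th standard unit vector, so P e_j — column j of P — equals [bj]_W.
b1 = 2w1 - w2, giving column 1 = [2, -1]; repeating for each j gives P = [[2, -2], [-1, 0]].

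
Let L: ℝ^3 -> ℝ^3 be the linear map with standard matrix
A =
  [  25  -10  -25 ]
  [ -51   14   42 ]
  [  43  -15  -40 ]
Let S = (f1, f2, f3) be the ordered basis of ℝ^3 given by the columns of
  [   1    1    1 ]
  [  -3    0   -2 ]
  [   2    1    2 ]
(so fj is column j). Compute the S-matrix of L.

[[3, 3, -1], [2, -3, -3], [0, 0, -1]]

The j-th column of [L]_S is [L(fj)]_S.
L(f1) = A f1 = <5, -9, 8> = 3f1 + 2f2 + 0·f3, so column 1 is <3, 2, 0>.
Repeating for f2, f3 and assembling the columns gives [[3, 3, -1], [2, -3, -3], [0, 0, -1]].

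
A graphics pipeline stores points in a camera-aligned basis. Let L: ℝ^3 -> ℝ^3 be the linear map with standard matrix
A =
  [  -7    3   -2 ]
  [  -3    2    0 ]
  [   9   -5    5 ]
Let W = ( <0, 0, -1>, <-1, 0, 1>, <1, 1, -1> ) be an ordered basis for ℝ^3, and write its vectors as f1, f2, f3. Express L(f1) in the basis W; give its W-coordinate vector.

Column 1 of [L]_W is the W-coordinate vector of L(f1).
In standard coordinates L(f1) = A f1 = <2, 0, -5>.
Converting to W: <2, 0, -5> = 3f1 - 2f2 + 0·f3, so the coordinate vector is <3, -2, 0>.

<3, -2, 0>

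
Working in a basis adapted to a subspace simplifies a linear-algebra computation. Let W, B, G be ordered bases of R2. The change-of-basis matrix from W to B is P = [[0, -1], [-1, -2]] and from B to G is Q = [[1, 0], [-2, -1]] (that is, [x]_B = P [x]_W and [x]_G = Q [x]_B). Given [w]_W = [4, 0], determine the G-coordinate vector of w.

[0, 4]

First [w]_B = P [w]_W = [0, -4].
Then [w]_G = Q [w]_B = [0, 4].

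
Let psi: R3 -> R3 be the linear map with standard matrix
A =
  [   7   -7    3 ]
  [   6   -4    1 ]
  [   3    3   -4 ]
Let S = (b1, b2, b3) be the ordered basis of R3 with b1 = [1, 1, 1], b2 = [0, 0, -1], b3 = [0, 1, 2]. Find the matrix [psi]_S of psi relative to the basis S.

The j-th column of [psi]_S is [psi(bj)]_S.
psi(b1) = A b1 = [3, 3, 2] = 3b1 + b2 + 0·b3, so column 1 is [3, 1, 0].
Repeating for b2, b3 and assembling the columns gives [[3, -3, -1], [1, -3, 2], [0, 2, -1]].

[[3, -3, -1], [1, -3, 2], [0, 2, -1]]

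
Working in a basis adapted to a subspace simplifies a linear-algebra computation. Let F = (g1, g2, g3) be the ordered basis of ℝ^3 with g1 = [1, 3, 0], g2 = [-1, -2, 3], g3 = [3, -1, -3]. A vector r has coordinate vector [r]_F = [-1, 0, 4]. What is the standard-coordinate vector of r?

r = M [r]_F, where M has columns g1, ..., g3.
Carrying out the matrix-vector product, r = [11, -7, -12].

[11, -7, -12]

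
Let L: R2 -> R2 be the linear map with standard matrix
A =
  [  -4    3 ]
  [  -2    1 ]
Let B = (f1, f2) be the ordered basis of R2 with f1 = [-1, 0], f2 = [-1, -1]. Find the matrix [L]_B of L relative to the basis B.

The j-th column of [L]_B is [L(fj)]_B.
L(f1) = A f1 = [4, 2] = -2f1 - 2f2, so column 1 is [-2, -2].
Repeating for f2 and assembling the columns gives [[-2, 0], [-2, -1]].

[[-2, 0], [-2, -1]]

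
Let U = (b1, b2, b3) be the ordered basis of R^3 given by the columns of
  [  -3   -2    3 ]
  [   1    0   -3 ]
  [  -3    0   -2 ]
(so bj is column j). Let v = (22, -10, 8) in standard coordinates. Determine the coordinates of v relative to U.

(-4, -2, 2)

Write v = c_1 b1 + ... + c_3 b3 and solve for the c_i.
Gaussian elimination on [M | v] yields c = (-4, -2, 2).
Check: -4b1 - 2b2 + 2b3 = (22, -10, 8).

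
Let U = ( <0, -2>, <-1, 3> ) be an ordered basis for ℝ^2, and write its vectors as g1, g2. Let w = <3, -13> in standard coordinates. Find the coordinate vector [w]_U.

<2, -3>

We seek scalars with c_1 g1 + c_2 g2 = w; equivalently solve M c = w where the columns of M are g1, g2.
System: 0c_1 - c_2 = 3, -2c_1 + 3c_2 = -13; solving gives c_1 = 2, c_2 = -3.
Check: 2g1 - 3g2 = <3, -13>.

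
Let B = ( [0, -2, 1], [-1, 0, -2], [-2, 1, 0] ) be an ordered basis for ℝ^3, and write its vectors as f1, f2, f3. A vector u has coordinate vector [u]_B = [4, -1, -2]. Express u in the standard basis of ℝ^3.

[5, -10, 6]

By definition u = 4f1 - f2 - 2f3.
Summing componentwise gives [5, -10, 6].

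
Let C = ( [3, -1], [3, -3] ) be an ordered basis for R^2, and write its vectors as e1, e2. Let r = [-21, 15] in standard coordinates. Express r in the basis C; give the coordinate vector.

[r]_C is the unique c with M c = r, where M has columns e1, e2.
System: 3c_1 + 3c_2 = -21, -c_1 - 3c_2 = 15; solving gives c_1 = -3, c_2 = -4.
Check: -3e1 - 4e2 = [-21, 15].

[-3, -4]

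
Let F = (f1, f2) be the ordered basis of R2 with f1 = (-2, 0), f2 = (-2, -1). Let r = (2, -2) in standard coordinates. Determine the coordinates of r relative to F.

(-3, 2)

Write r = c_1 f1 + c_2 f2 and solve for the c_i.
System: -2c_1 - 2c_2 = 2, 0c_1 - c_2 = -2; solving gives c_1 = -3, c_2 = 2.
Check: -3f1 + 2f2 = (2, -2).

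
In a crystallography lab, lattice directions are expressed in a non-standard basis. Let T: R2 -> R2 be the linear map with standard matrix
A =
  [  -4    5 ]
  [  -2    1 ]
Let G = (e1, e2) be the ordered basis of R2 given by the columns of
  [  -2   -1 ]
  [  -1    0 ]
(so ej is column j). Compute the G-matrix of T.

[[-3, -2], [3, 0]]

The j-th column of [T]_G is [T(ej)]_G.
T(e1) = A e1 = (3, 3) = -3e1 + 3e2, so column 1 is (-3, 3).
Repeating for e2 and assembling the columns gives [[-3, -2], [3, 0]].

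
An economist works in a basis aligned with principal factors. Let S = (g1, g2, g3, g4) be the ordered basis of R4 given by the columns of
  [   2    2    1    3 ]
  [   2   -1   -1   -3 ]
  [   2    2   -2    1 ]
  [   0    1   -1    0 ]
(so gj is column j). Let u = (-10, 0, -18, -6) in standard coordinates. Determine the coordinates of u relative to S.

(-2, -2, 4, -2)

We seek scalars with c_1 g1 + ... + c_4 g4 = u; equivalently solve M c = u where the columns of M are g1, ..., g4.
Gaussian elimination on [M | u] yields c = (-2, -2, 4, -2).
Check: -2g1 - 2g2 + 4g3 - 2g4 = (-10, 0, -18, -6).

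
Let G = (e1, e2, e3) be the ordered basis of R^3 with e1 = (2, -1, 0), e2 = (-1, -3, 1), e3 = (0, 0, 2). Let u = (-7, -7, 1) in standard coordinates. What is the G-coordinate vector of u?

We seek scalars with c_1 e1 + ... + c_3 e3 = u; equivalently solve M c = u where the columns of M are e1, ..., e3.
Solving this 3x3 system gives c = (-2, 3, -1).
Check: -2e1 + 3e2 - e3 = (-7, -7, 1).

(-2, 3, -1)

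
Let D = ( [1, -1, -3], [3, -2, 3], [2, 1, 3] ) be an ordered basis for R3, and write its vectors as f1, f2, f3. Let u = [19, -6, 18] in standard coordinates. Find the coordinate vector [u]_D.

[1, 4, 3]

[u]_D is the unique c with M c = u, where M has columns f1, ..., f3.
Row-reducing the augmented matrix [M | u] gives c = (1, 4, 3).
Check: f1 + 4f2 + 3f3 = [19, -6, 18].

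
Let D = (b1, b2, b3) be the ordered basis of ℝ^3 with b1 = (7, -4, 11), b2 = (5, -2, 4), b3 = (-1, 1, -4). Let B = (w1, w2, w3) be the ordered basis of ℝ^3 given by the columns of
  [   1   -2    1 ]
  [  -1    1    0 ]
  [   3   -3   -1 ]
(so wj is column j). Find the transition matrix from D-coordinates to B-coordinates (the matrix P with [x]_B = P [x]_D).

Let M have columns bj and N have columns wj. Then for every x, N [x]_B = x = M [x]_D, so P = N^(-1) M.
Since det N = 1, N^(-1) has integer entries; multiplying gives P = [[2, 1, 0], [-2, -1, 1], [1, 2, 1]].

[[2, 1, 0], [-2, -1, 1], [1, 2, 1]]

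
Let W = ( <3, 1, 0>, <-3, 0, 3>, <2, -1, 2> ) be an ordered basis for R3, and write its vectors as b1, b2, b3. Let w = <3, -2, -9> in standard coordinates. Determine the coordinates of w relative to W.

<-2, -3, 0>

We seek scalars with c_1 b1 + ... + c_3 b3 = w; equivalently solve M c = w where the columns of M are b1, ..., b3.
Row-reducing the augmented matrix [M | w] gives c = (-2, -3, 0).
Check: -2b1 - 3b2 + 0·b3 = <3, -2, -9>.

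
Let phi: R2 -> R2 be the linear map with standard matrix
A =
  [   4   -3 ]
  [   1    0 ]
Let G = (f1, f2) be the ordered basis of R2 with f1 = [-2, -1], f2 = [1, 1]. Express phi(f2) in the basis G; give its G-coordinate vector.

Column 2 of [phi]_G is the G-coordinate vector of phi(f2).
In standard coordinates phi(f2) = A f2 = [1, 1].
Converting to G: [1, 1] = 0·f1 + f2, so the coordinate vector is [0, 1].

[0, 1]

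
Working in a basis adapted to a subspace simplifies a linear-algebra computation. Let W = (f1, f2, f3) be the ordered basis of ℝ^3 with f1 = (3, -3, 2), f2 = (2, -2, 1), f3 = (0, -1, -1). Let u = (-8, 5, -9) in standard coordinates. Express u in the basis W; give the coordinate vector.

(-4, 2, 3)

Write u = c_1 f1 + ... + c_3 f3 and solve for the c_i.
Gaussian elimination on [M | u] yields c = (-4, 2, 3).
Check: -4f1 + 2f2 + 3f3 = (-8, 5, -9).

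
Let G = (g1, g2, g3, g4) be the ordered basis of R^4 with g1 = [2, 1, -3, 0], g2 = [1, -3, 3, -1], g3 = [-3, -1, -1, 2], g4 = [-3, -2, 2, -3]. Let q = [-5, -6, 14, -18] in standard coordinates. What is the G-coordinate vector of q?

[-1, 0, -3, 4]

[q]_G is the unique c with M c = q, where M has columns g1, ..., g4.
Solving this 4x4 system gives c = (-1, 0, -3, 4).
Check: -g1 + 0·g2 - 3g3 + 4g4 = [-5, -6, 14, -18].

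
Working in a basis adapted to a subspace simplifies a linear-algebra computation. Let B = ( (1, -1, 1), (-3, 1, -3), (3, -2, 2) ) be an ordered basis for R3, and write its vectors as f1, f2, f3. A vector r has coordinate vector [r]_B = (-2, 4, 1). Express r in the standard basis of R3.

The coordinates say r = -2f1 + 4f2 + f3; adding the scaled basis vectors gives (-11, 4, -12).

(-11, 4, -12)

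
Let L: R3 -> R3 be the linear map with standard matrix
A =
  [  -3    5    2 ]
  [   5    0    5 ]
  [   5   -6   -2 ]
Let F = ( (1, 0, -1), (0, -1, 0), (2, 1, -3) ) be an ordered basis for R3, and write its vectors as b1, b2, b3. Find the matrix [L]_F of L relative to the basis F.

With P the matrix whose columns are b1, ..., b3, [L]_F = P^(-1) A P.
Column by column: L(b1) = A b1 = (-5, 0, 7); its F-coordinates (-1, -2, -2) give column 1.
Continuing for each basis vector yields [L]_F = [[-1, -3, -1], [-2, -1, 2], [-2, -1, -3]].

[[-1, -3, -1], [-2, -1, 2], [-2, -1, -3]]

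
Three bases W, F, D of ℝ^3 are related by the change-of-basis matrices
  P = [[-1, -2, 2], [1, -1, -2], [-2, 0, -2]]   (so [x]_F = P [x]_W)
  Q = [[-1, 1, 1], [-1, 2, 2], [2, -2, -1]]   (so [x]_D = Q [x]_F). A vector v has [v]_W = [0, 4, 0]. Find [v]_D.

[4, 0, -8]

Composing the changes, [v]_D = Q P [v]_W.
Q P = [[0, 1, -6], [-1, 0, -10], [-2, -2, 10]]; applying this to [0, 4, 0] gives [4, 0, -8].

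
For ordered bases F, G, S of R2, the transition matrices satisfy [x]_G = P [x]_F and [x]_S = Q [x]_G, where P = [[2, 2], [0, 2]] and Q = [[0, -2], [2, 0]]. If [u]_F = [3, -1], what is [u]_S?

Apply P to get G-coordinates [4, -2], then Q to get S-coordinates.
The result is [u]_S = [4, 8].

[4, 8]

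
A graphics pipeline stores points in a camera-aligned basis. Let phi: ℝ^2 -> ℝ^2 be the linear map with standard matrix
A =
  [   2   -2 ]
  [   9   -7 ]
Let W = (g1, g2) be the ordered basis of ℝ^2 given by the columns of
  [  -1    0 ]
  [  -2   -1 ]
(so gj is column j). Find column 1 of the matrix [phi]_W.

[-2, -1]

Compute phi(g1) = A g1 = [2, 5] in standard coordinates.
Then write this in W-coordinates: solve for y in y_1 g1 + y_2 g2 = [2, 5].
This gives y = [-2, -1], which is column 1 of [phi]_W.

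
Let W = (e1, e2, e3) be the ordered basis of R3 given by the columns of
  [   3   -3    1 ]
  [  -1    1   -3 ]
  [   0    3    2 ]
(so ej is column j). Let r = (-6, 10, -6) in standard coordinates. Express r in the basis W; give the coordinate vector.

(-1, 0, -3)

Write r = c_1 e1 + ... + c_3 e3 and solve for the c_i.
Row-reducing the augmented matrix [M | r] gives c = (-1, 0, -3).
Check: -e1 + 0·e2 - 3e3 = (-6, 10, -6).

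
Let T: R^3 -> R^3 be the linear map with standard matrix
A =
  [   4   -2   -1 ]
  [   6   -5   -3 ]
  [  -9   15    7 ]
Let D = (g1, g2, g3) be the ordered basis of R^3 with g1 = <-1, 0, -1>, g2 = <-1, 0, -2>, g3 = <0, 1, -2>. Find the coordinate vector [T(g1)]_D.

<2, 1, -3>

Column 1 of [T]_D is the D-coordinate vector of T(g1).
In standard coordinates T(g1) = A g1 = <-3, -3, 2>.
Converting to D: <-3, -3, 2> = 2g1 + g2 - 3g3, so the coordinate vector is <2, 1, -3>.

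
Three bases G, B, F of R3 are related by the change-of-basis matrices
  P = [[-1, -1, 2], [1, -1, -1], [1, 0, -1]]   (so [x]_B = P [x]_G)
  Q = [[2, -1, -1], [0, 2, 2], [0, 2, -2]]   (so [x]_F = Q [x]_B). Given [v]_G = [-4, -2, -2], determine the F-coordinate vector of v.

[6, -4, 4]

Composing the changes, [v]_F = Q P [v]_G.
Q P = [[-4, -1, 6], [4, -2, -4], [0, -2, 0]]; applying this to [-4, -2, -2] gives [6, -4, 4].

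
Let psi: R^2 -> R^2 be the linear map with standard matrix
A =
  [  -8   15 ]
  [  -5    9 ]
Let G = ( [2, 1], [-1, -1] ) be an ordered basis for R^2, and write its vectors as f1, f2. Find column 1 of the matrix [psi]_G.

Compute psi(f1) = A f1 = [-1, -1] in standard coordinates.
Then write this in G-coordinates: solve for y in y_1 f1 + y_2 f2 = [-1, -1].
This gives y = [0, 1], which is column 1 of [psi]_G.

[0, 1]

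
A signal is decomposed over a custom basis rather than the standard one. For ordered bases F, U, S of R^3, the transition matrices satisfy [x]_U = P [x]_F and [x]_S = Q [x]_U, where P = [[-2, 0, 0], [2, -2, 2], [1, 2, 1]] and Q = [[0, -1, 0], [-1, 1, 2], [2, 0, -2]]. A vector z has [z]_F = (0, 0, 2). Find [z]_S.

(-4, 8, -4)

Composing the changes, [z]_S = Q P [z]_F.
Q P = [[-2, 2, -2], [6, 2, 4], [-6, -4, -2]]; applying this to (0, 0, 2) gives (-4, 8, -4).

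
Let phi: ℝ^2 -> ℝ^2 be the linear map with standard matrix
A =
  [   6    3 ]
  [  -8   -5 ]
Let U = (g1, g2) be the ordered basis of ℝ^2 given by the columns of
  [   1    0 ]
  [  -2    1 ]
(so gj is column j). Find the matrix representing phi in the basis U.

Let P have columns g1, g2. Then [phi]_U = P^(-1) A P.
Here det P = 1, so P^(-1) is integer; computing A P first and then P^(-1)(A P) gives [[0, 3], [2, 1]].

[[0, 3], [2, 1]]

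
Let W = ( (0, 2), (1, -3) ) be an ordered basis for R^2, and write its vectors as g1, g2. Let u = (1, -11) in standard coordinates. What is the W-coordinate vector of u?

(-4, 1)

[u]_W is the unique c with M c = u, where M has columns g1, g2.
System: 0c_1 + c_2 = 1, 2c_1 - 3c_2 = -11; solving gives c_1 = -4, c_2 = 1.
Check: -4g1 + g2 = (1, -11).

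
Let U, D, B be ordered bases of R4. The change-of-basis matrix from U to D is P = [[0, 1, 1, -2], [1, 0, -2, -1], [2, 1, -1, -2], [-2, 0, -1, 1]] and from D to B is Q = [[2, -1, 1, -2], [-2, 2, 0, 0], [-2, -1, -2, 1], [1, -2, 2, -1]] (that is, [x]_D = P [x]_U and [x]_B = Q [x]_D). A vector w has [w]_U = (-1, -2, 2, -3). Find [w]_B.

Apply P to get D-coordinates (6, -2, 0, -3), then Q to get B-coordinates.
The result is [w]_B = (20, -16, -13, 13).

(20, -16, -13, 13)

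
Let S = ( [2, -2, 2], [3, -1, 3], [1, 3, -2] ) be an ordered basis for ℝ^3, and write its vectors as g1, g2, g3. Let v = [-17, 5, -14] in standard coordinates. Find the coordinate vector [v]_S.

[v]_S is the unique c with M c = v, where M has columns g1, ..., g3.
Row-reducing the augmented matrix [M | v] gives c = (-2, -4, -1).
Check: -2g1 - 4g2 - g3 = [-17, 5, -14].

[-2, -4, -1]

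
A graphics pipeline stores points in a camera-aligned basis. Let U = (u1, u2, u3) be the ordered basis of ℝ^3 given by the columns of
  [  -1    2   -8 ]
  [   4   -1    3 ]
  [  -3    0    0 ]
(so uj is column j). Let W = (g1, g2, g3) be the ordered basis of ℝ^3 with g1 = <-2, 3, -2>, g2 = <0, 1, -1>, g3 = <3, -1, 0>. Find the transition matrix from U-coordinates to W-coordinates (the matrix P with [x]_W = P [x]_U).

[[2, -1, 1], [-1, 2, -2], [1, 0, -2]]

Let M have columns uj and N have columns gj. Then for every x, N [x]_W = x = M [x]_U, so P = N^(-1) M.
Since det N = -1, N^(-1) has integer entries; multiplying gives P = [[2, -1, 1], [-1, 2, -2], [1, 0, -2]].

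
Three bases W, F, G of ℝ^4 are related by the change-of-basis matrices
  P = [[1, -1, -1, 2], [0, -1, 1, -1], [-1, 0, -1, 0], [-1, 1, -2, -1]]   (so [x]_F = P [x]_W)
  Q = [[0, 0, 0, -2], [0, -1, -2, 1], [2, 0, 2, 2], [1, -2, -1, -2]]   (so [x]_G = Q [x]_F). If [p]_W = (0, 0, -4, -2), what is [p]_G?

(-20, 4, 28, -20)

Apply P to get F-coordinates (0, -2, 4, 10), then Q to get G-coordinates.
The result is [p]_G = (-20, 4, 28, -20).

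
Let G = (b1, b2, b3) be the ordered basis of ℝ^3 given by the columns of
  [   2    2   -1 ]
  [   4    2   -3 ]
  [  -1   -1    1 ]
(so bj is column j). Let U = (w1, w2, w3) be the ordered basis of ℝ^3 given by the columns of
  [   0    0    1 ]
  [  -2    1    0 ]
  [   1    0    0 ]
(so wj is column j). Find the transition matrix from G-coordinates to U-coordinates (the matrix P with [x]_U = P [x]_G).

[[-1, -1, 1], [2, 0, -1], [2, 2, -1]]

Column j of P is [bj]_U, since P maps G-coordinates to U-coordinates.
Expressing b1 in U: b1 = -w1 + 2w2 + 2w3, so column 1 of P is <-1, 2, 2>.
Doing the same for each bj gives P = [[-1, -1, 1], [2, 0, -1], [2, 2, -1]].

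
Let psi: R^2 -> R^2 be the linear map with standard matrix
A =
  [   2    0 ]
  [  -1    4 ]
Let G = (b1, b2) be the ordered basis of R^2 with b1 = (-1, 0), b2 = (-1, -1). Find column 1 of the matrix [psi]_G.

Compute psi(b1) = A b1 = (-2, 1) in standard coordinates.
Then write this in G-coordinates: solve for y in y_1 b1 + y_2 b2 = (-2, 1).
This gives y = (3, -1), which is column 1 of [psi]_G.

(3, -1)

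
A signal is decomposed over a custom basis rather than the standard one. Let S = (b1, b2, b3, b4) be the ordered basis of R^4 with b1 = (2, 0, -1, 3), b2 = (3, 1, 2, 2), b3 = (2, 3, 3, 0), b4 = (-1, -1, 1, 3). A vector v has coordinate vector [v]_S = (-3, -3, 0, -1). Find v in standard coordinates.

(-14, -2, -4, -18)

The coordinates say v = -3b1 - 3b2 + 0·b3 - b4; adding the scaled basis vectors gives (-14, -2, -4, -18).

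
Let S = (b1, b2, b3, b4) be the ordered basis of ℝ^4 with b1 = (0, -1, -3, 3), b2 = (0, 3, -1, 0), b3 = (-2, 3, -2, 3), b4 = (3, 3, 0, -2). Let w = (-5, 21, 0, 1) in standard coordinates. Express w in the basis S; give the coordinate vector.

We seek scalars with c_1 b1 + ... + c_4 b4 = w; equivalently solve M c = w where the columns of M are b1, ..., b4.
Row-reducing the augmented matrix [M | w] gives c = (-3, 1, 4, 1).
Check: -3b1 + b2 + 4b3 + b4 = (-5, 21, 0, 1).

(-3, 1, 4, 1)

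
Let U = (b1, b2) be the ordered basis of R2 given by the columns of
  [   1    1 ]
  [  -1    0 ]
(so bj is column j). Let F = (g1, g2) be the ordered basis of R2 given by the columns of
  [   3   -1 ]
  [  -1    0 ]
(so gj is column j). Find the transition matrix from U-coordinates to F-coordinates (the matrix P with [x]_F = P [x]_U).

Column j of P is [bj]_F, since P maps U-coordinates to F-coordinates.
Expressing b1 in F: b1 = g1 + 2g2, so column 1 of P is (1, 2).
Doing the same for each bj gives P = [[1, 0], [2, -1]].

[[1, 0], [2, -1]]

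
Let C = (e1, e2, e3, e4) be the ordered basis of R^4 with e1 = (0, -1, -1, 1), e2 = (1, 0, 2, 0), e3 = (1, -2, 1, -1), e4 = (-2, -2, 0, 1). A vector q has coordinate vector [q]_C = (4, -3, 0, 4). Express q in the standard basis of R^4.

The coordinates say q = 4e1 - 3e2 + 0·e3 + 4e4; adding the scaled basis vectors gives (-11, -12, -10, 8).

(-11, -12, -10, 8)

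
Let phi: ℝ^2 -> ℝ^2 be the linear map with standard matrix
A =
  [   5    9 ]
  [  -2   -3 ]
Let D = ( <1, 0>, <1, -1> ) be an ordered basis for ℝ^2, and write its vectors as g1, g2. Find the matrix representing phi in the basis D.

[[3, -3], [2, -1]]

Let P have columns g1, g2. Then [phi]_D = P^(-1) A P.
Here det P = -1, so P^(-1) is integer; computing A P first and then P^(-1)(A P) gives [[3, -3], [2, -1]].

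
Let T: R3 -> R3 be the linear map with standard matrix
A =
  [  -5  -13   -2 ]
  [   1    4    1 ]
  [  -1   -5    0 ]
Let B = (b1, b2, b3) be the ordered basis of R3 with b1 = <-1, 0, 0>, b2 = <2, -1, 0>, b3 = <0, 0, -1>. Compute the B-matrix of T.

Let P have columns b1, ..., b3. Then [T]_B = P^(-1) A P.
Here det P = -1, so P^(-1) is integer; computing A P first and then P^(-1)(A P) gives [[-3, 1, 0], [1, 2, 1], [-1, -3, 0]].

[[-3, 1, 0], [1, 2, 1], [-1, -3, 0]]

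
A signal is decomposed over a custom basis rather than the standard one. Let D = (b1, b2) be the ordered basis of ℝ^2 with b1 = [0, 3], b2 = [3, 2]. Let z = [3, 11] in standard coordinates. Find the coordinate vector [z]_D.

Write z = c_1 b1 + c_2 b2 and solve for the c_i.
System: 0c_1 + 3c_2 = 3, 3c_1 + 2c_2 = 11; solving gives c_1 = 3, c_2 = 1.
Check: 3b1 + b2 = [3, 11].

[3, 1]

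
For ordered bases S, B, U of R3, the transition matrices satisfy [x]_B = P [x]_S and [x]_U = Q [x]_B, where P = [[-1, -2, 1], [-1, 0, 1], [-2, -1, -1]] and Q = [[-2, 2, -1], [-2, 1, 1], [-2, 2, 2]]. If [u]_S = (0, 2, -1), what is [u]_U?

First [u]_B = P [u]_S = (-5, -1, -1).
Then [u]_U = Q [u]_B = (9, 8, 6).

(9, 8, 6)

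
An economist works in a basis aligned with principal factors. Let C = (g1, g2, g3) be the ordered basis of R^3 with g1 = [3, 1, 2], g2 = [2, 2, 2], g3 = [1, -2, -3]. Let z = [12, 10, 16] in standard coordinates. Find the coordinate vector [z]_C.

Write z = c_1 g1 + ... + c_3 g3 and solve for the c_i.
Gaussian elimination on [M | z] yields c = (4, 1, -2).
Check: 4g1 + g2 - 2g3 = [12, 10, 16].

[4, 1, -2]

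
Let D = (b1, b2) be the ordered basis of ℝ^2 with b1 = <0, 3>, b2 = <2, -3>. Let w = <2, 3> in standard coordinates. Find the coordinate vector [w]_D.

[w]_D is the unique c with M c = w, where M has columns b1, b2.
System: 0c_1 + 2c_2 = 2, 3c_1 - 3c_2 = 3; solving gives c_1 = 2, c_2 = 1.
Check: 2b1 + b2 = <2, 3>.

<2, 1>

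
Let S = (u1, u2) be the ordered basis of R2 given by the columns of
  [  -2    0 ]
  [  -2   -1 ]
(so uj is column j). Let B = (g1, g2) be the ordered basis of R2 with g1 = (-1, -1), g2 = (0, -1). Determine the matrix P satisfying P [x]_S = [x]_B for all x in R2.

[[2, 0], [0, 1]]

Take x = uj: its S-coordinates are the j-th standard unit vector, so P e_j — column j of P — equals [uj]_B.
u1 = 2g1 + 0·g2, giving column 1 = (2, 0); repeating for each j gives P = [[2, 0], [0, 1]].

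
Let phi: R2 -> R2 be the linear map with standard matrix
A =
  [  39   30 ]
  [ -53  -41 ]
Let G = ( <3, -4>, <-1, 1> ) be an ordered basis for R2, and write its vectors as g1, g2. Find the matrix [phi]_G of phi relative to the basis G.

Let P have columns g1, g2. Then [phi]_G = P^(-1) A P.
Here det P = -1, so P^(-1) is integer; computing A P first and then P^(-1)(A P) gives [[-2, -3], [-3, 0]].

[[-2, -3], [-3, 0]]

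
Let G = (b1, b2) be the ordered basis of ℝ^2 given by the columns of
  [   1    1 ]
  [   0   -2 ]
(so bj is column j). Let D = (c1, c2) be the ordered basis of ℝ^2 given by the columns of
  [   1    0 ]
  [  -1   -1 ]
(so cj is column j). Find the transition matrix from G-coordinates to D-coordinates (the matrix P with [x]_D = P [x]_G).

[[1, 1], [-1, 1]]

Let M have columns bj and N have columns cj. Then for every x, N [x]_D = x = M [x]_G, so P = N^(-1) M.
Since det N = -1, N^(-1) has integer entries; multiplying gives P = [[1, 1], [-1, 1]].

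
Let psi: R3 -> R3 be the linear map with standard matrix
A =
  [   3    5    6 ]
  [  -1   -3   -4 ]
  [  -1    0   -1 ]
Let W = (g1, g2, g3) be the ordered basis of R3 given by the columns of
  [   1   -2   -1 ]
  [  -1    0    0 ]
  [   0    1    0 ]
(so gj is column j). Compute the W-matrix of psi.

Let P have columns g1, ..., g3. Then [psi]_W = P^(-1) A P.
Here det P = 1, so P^(-1) is integer; computing A P first and then P^(-1)(A P) gives [[-2, 2, -1], [-1, 1, 1], [2, 0, 0]].

[[-2, 2, -1], [-1, 1, 1], [2, 0, 0]]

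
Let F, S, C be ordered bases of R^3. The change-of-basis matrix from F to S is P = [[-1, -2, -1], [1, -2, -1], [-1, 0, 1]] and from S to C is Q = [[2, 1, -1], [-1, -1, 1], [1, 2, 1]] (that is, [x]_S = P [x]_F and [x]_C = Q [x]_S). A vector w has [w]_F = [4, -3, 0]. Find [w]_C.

[18, -16, 18]

Composing the changes, [w]_C = Q P [w]_F.
Q P = [[0, -6, -4], [-1, 4, 3], [0, -6, -2]]; applying this to [4, -3, 0] gives [18, -16, 18].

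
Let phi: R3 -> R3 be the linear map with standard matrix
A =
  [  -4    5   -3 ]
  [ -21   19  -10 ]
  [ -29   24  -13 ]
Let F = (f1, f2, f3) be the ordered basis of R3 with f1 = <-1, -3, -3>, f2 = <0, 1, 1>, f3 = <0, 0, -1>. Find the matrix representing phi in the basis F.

[[2, -2, -3], [0, 3, 1], [-2, -2, -3]]

With P the matrix whose columns are f1, ..., f3, [phi]_F = P^(-1) A P.
Column by column: phi(f1) = A f1 = <-2, -6, -4>; its F-coordinates <2, 0, -2> give column 1.
Continuing for each basis vector yields [phi]_F = [[2, -2, -3], [0, 3, 1], [-2, -2, -3]].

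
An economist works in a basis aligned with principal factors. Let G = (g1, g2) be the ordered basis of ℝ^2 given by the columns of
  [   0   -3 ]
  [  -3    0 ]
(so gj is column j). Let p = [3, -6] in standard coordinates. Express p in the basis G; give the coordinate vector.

[2, -1]

Write p = c_1 g1 + c_2 g2 and solve for the c_i.
System: 0c_1 - 3c_2 = 3, -3c_1 + 0c_2 = -6; solving gives c_1 = 2, c_2 = -1.
Check: 2g1 - g2 = [3, -6].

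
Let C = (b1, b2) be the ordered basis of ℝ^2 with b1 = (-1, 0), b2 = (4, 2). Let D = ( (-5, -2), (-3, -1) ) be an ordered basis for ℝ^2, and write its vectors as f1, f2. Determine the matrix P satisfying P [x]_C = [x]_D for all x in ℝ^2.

Let M have columns bj and N have columns fj. Then for every x, N [x]_D = x = M [x]_C, so P = N^(-1) M.
Since det N = -1, N^(-1) has integer entries; multiplying gives P = [[-1, -2], [2, 2]].

[[-1, -2], [2, 2]]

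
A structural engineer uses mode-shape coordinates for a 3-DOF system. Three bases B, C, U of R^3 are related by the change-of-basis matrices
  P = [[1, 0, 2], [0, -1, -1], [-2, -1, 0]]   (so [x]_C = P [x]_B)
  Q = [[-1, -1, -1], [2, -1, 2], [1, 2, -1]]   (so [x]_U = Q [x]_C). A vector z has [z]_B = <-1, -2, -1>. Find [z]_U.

<-4, -1, -1>

First [z]_C = P [z]_B = <-3, 3, 4>.
Then [z]_U = Q [z]_C = <-4, -1, -1>.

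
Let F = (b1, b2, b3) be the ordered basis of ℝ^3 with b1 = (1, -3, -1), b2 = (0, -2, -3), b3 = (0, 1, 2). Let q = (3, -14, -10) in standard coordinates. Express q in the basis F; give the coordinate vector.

(3, 3, 1)

[q]_F is the unique c with M c = q, where M has columns b1, ..., b3.
Row-reducing the augmented matrix [M | q] gives c = (3, 3, 1).
Check: 3b1 + 3b2 + b3 = (3, -14, -10).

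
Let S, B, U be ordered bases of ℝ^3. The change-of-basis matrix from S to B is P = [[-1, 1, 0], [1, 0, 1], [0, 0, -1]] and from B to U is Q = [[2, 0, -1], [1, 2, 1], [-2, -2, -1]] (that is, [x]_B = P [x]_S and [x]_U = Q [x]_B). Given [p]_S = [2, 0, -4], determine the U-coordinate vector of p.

Composing the changes, [p]_U = Q P [p]_S.
Q P = [[-2, 2, 1], [1, 1, 1], [0, -2, -1]]; applying this to [2, 0, -4] gives [-8, -2, 4].

[-8, -2, 4]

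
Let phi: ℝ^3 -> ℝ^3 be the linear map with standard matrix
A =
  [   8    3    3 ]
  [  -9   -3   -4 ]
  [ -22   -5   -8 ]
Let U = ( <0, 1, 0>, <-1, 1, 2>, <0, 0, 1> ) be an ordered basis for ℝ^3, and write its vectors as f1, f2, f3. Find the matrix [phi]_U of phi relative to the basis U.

With P the matrix whose columns are f1, ..., f3, [phi]_U = P^(-1) A P.
Column by column: phi(f1) = A f1 = <3, -3, -5>; its U-coordinates <0, -3, 1> give column 1.
Continuing for each basis vector yields [phi]_U = [[0, -1, -1], [-3, -1, -3], [1, 3, -2]].

[[0, -1, -1], [-3, -1, -3], [1, 3, -2]]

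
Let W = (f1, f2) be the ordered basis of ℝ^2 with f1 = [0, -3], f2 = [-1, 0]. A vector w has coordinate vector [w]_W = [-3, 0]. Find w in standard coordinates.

w = M [w]_W, where M has columns f1, f2.
Carrying out the matrix-vector product, w = [0, 9].

[0, 9]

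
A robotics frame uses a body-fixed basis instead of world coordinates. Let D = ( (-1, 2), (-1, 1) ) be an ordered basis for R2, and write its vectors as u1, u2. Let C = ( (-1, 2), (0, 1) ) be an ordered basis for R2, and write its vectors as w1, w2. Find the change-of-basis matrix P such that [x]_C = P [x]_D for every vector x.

Column j of P is [uj]_C, since P maps D-coordinates to C-coordinates.
Expressing u1 in C: u1 = w1 + 0·w2, so column 1 of P is (1, 0).
Doing the same for each uj gives P = [[1, 1], [0, -1]].

[[1, 1], [0, -1]]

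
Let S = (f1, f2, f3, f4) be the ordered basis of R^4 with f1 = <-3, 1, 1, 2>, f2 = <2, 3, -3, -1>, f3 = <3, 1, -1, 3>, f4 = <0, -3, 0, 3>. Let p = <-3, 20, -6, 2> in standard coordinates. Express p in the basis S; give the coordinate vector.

<4, 3, 1, -2>

[p]_S is the unique c with M c = p, where M has columns f1, ..., f4.
Solving this 4x4 system gives c = (4, 3, 1, -2).
Check: 4f1 + 3f2 + f3 - 2f4 = <-3, 20, -6, 2>.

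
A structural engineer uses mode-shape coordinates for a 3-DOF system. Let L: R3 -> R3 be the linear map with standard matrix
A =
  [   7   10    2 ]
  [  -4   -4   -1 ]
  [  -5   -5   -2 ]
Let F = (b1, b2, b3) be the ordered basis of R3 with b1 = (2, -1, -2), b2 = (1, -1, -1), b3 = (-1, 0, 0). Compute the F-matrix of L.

[[-1, -1, -1], [3, 0, -3], [1, 3, 2]]

With P the matrix whose columns are b1, ..., b3, [L]_F = P^(-1) A P.
Column by column: L(b1) = A b1 = (0, -2, -1); its F-coordinates (-1, 3, 1) give column 1.
Continuing for each basis vector yields [L]_F = [[-1, -1, -1], [3, 0, -3], [1, 3, 2]].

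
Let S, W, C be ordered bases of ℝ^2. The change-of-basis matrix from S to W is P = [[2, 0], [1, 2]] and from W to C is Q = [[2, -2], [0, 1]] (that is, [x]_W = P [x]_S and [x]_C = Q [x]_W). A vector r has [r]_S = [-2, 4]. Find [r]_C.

[-20, 6]

Composing the changes, [r]_C = Q P [r]_S.
Q P = [[2, -4], [1, 2]]; applying this to [-2, 4] gives [-20, 6].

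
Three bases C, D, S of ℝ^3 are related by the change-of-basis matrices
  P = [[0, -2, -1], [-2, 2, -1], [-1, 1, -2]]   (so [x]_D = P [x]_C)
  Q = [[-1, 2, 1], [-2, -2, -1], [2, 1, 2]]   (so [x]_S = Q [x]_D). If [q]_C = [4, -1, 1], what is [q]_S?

Apply P to get D-coordinates [1, -11, -7], then Q to get S-coordinates.
The result is [q]_S = [-30, 27, -23].

[-30, 27, -23]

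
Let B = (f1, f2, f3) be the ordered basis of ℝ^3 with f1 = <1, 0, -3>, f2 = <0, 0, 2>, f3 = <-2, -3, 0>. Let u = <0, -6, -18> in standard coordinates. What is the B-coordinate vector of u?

We seek scalars with c_1 f1 + ... + c_3 f3 = u; equivalently solve M c = u where the columns of M are f1, ..., f3.
Gaussian elimination on [M | u] yields c = (4, -3, 2).
Check: 4f1 - 3f2 + 2f3 = <0, -6, -18>.

<4, -3, 2>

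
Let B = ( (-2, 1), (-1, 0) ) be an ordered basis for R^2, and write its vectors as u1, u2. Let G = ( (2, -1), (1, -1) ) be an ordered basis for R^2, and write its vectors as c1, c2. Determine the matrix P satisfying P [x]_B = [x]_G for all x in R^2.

[[-1, -1], [0, 1]]

Take x = uj: its B-coordinates are the j-th standard unit vector, so P e_j — column j of P — equals [uj]_G.
u1 = -c1 + 0·c2, giving column 1 = (-1, 0); repeating for each j gives P = [[-1, -1], [0, 1]].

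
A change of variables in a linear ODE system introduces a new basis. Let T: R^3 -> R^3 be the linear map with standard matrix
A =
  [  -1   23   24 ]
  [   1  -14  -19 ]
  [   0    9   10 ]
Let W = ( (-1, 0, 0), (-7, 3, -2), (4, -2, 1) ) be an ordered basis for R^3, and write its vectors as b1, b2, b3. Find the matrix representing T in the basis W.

[[0, -3, -3], [1, -3, 3], [2, 1, -2]]

Let P have columns b1, ..., b3. Then [T]_W = P^(-1) A P.
Here det P = 1, so P^(-1) is integer; computing A P first and then P^(-1)(A P) gives [[0, -3, -3], [1, -3, 3], [2, 1, -2]].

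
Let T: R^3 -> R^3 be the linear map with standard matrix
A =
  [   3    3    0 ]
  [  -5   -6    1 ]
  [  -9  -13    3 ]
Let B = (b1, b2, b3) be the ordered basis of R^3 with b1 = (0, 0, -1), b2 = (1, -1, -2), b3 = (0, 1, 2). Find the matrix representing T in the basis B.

[[1, 0, -1], [0, 0, 3], [-1, -1, -1]]

The j-th column of [T]_B is [T(bj)]_B.
T(b1) = A b1 = (0, -1, -3) = b1 + 0·b2 - b3, so column 1 is (1, 0, -1).
Repeating for b2, b3 and assembling the columns gives [[1, 0, -1], [0, 0, 3], [-1, -1, -1]].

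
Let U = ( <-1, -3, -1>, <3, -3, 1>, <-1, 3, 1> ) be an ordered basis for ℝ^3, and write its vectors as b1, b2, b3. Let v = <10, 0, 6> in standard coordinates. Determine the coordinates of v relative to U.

<-2, 3, 1>

[v]_U is the unique c with M c = v, where M has columns b1, ..., b3.
Gaussian elimination on [M | v] yields c = (-2, 3, 1).
Check: -2b1 + 3b2 + b3 = <10, 0, 6>.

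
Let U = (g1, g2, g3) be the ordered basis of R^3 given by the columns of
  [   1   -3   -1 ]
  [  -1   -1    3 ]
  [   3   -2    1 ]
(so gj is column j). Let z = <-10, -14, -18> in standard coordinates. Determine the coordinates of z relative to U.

[z]_U is the unique c with M c = z, where M has columns g1, ..., g3.
Gaussian elimination on [M | z] yields c = (-2, 4, -4).
Check: -2g1 + 4g2 - 4g3 = <-10, -14, -18>.

<-2, 4, -4>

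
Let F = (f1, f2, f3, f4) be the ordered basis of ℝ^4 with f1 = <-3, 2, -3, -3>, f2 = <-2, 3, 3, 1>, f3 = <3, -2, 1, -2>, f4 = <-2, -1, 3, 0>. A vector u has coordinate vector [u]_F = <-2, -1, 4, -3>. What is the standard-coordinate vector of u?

<26, -12, -2, -3>

u = M [u]_F, where M has columns f1, ..., f4.
Carrying out the matrix-vector product, u = <26, -12, -2, -3>.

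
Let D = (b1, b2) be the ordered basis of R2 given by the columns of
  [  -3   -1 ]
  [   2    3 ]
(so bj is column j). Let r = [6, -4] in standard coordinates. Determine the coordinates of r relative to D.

[-2, 0]

We seek scalars with c_1 b1 + c_2 b2 = r; equivalently solve M c = r where the columns of M are b1, b2.
System: -3c_1 - c_2 = 6, 2c_1 + 3c_2 = -4; solving gives c_1 = -2, c_2 = 0.
Check: -2b1 + 0·b2 = [6, -4].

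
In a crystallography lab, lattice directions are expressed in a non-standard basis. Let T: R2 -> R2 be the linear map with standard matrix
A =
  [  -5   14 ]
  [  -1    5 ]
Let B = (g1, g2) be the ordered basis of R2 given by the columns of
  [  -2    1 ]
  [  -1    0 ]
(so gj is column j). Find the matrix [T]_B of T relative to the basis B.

The j-th column of [T]_B is [T(gj)]_B.
T(g1) = A g1 = <-4, -3> = 3g1 + 2g2, so column 1 is <3, 2>.
Repeating for g2 and assembling the columns gives [[3, 1], [2, -3]].

[[3, 1], [2, -3]]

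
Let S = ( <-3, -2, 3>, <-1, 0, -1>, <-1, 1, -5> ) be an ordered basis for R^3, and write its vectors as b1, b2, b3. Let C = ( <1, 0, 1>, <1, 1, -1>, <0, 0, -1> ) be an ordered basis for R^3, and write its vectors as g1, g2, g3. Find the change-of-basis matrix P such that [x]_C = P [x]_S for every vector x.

[[-1, -1, -2], [-2, 0, 1], [-2, 0, 2]]

Let M have columns bj and N have columns gj. Then for every x, N [x]_C = x = M [x]_S, so P = N^(-1) M.
Since det N = -1, N^(-1) has integer entries; multiplying gives P = [[-1, -1, -2], [-2, 0, 1], [-2, 0, 2]].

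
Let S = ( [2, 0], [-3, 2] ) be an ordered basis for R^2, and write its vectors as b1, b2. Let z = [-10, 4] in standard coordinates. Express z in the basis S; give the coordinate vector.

[-2, 2]

Write z = c_1 b1 + c_2 b2 and solve for the c_i.
System: 2c_1 - 3c_2 = -10, 0c_1 + 2c_2 = 4; solving gives c_1 = -2, c_2 = 2.
Check: -2b1 + 2b2 = [-10, 4].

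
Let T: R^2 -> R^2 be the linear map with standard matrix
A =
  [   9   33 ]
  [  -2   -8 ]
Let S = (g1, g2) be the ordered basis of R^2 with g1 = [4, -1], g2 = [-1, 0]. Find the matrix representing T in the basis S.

[[0, -2], [-3, 1]]

With P the matrix whose columns are g1, g2, [T]_S = P^(-1) A P.
Column by column: T(g1) = A g1 = [3, 0]; its S-coordinates [0, -3] give column 1.
Continuing for each basis vector yields [T]_S = [[0, -2], [-3, 1]].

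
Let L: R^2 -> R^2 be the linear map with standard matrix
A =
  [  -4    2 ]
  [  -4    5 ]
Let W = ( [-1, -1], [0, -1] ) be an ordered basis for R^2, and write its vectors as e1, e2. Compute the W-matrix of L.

[[-2, 2], [3, 3]]

The j-th column of [L]_W is [L(ej)]_W.
L(e1) = A e1 = [2, -1] = -2e1 + 3e2, so column 1 is [-2, 3].
Repeating for e2 and assembling the columns gives [[-2, 2], [3, 3]].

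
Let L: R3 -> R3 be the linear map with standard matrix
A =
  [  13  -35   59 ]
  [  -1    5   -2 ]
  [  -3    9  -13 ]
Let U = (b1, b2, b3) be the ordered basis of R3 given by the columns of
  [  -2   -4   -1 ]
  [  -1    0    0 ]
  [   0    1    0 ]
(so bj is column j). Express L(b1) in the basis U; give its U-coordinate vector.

(3, -3, -3)

Compute L(b1) = A b1 = (9, -3, -3) in standard coordinates.
Then write this in U-coordinates: solve for y in y_1 b1 + ... + y_3 b3 = (9, -3, -3).
This gives y = (3, -3, -3), which is column 1 of [L]_U.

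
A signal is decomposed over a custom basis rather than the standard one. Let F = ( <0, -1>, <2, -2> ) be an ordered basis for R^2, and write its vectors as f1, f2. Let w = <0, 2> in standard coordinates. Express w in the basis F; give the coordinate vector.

Write w = c_1 f1 + c_2 f2 and solve for the c_i.
System: 0c_1 + 2c_2 = 0, -c_1 - 2c_2 = 2; solving gives c_1 = -2, c_2 = 0.
Check: -2f1 + 0·f2 = <0, 2>.

<-2, 0>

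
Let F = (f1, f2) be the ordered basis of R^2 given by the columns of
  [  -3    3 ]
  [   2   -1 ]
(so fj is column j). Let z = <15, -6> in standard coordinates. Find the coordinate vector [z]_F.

<-1, 4>

Write z = c_1 f1 + c_2 f2 and solve for the c_i.
System: -3c_1 + 3c_2 = 15, 2c_1 - c_2 = -6; solving gives c_1 = -1, c_2 = 4.
Check: -f1 + 4f2 = <15, -6>.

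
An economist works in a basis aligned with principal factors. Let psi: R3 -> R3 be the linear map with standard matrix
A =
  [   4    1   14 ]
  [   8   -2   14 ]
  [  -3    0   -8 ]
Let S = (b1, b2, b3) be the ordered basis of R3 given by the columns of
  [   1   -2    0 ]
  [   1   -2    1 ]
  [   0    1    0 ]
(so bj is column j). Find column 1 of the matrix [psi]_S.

Column 1 of [psi]_S is the S-coordinate vector of psi(b1).
In standard coordinates psi(b1) = A b1 = <5, 6, -3>.
Converting to S: <5, 6, -3> = -b1 - 3b2 + b3, so the coordinate vector is <-1, -3, 1>.

<-1, -3, 1>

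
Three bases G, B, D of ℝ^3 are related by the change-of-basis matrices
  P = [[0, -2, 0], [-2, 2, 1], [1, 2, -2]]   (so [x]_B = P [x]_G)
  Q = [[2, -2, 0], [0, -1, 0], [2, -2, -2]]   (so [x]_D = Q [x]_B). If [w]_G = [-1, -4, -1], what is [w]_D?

[30, 7, 44]

First [w]_B = P [w]_G = [8, -7, -7].
Then [w]_D = Q [w]_B = [30, 7, 44].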